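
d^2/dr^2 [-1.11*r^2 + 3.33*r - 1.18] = -2.22000000000000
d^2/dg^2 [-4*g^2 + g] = -8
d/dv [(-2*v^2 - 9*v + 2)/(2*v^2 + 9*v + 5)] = 7*(-4*v - 9)/(4*v^4 + 36*v^3 + 101*v^2 + 90*v + 25)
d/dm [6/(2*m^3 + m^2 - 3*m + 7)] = 6*(-6*m^2 - 2*m + 3)/(2*m^3 + m^2 - 3*m + 7)^2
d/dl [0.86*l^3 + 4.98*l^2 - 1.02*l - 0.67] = 2.58*l^2 + 9.96*l - 1.02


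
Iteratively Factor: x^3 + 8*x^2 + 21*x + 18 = (x + 2)*(x^2 + 6*x + 9) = (x + 2)*(x + 3)*(x + 3)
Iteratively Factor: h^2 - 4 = (h + 2)*(h - 2)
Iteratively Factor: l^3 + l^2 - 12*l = (l + 4)*(l^2 - 3*l) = (l - 3)*(l + 4)*(l)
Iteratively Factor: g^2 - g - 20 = (g + 4)*(g - 5)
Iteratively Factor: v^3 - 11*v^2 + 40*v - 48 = (v - 4)*(v^2 - 7*v + 12) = (v - 4)^2*(v - 3)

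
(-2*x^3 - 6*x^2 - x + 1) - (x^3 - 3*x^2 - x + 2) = -3*x^3 - 3*x^2 - 1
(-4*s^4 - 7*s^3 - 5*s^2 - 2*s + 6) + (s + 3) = -4*s^4 - 7*s^3 - 5*s^2 - s + 9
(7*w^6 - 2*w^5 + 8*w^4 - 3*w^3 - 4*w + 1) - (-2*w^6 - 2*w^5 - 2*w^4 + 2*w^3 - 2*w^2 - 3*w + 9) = 9*w^6 + 10*w^4 - 5*w^3 + 2*w^2 - w - 8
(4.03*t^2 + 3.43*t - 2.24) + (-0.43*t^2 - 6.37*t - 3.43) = 3.6*t^2 - 2.94*t - 5.67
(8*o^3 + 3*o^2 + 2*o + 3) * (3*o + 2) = 24*o^4 + 25*o^3 + 12*o^2 + 13*o + 6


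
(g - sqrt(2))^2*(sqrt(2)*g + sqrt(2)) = sqrt(2)*g^3 - 4*g^2 + sqrt(2)*g^2 - 4*g + 2*sqrt(2)*g + 2*sqrt(2)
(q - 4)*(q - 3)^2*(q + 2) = q^4 - 8*q^3 + 13*q^2 + 30*q - 72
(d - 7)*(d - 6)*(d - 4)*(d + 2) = d^4 - 15*d^3 + 60*d^2 + 20*d - 336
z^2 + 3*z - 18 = (z - 3)*(z + 6)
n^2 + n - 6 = (n - 2)*(n + 3)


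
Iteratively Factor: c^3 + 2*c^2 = (c)*(c^2 + 2*c) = c*(c + 2)*(c)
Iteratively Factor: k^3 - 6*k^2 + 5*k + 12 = (k - 4)*(k^2 - 2*k - 3) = (k - 4)*(k + 1)*(k - 3)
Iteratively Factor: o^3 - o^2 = (o)*(o^2 - o) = o*(o - 1)*(o)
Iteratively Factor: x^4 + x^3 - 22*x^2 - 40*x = (x + 4)*(x^3 - 3*x^2 - 10*x) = (x - 5)*(x + 4)*(x^2 + 2*x) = x*(x - 5)*(x + 4)*(x + 2)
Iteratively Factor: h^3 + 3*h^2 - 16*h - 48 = (h + 3)*(h^2 - 16) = (h + 3)*(h + 4)*(h - 4)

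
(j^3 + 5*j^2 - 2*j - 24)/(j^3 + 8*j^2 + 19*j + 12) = (j - 2)/(j + 1)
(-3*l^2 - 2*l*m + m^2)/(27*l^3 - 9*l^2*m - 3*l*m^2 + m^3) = (-l - m)/(9*l^2 - m^2)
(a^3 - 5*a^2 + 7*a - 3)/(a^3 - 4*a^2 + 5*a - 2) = (a - 3)/(a - 2)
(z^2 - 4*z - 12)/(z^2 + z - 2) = (z - 6)/(z - 1)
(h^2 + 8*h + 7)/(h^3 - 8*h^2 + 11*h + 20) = (h + 7)/(h^2 - 9*h + 20)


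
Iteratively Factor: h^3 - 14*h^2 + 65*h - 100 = (h - 4)*(h^2 - 10*h + 25) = (h - 5)*(h - 4)*(h - 5)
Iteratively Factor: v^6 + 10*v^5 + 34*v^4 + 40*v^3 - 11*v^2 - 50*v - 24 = (v + 1)*(v^5 + 9*v^4 + 25*v^3 + 15*v^2 - 26*v - 24) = (v + 1)*(v + 3)*(v^4 + 6*v^3 + 7*v^2 - 6*v - 8) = (v + 1)*(v + 2)*(v + 3)*(v^3 + 4*v^2 - v - 4) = (v - 1)*(v + 1)*(v + 2)*(v + 3)*(v^2 + 5*v + 4) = (v - 1)*(v + 1)*(v + 2)*(v + 3)*(v + 4)*(v + 1)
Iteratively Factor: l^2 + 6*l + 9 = (l + 3)*(l + 3)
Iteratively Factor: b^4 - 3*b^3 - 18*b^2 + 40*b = (b)*(b^3 - 3*b^2 - 18*b + 40) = b*(b - 5)*(b^2 + 2*b - 8) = b*(b - 5)*(b + 4)*(b - 2)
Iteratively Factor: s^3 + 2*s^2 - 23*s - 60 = (s - 5)*(s^2 + 7*s + 12) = (s - 5)*(s + 3)*(s + 4)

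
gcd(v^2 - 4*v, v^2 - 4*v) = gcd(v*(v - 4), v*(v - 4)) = v^2 - 4*v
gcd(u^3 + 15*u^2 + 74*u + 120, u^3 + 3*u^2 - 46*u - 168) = u^2 + 10*u + 24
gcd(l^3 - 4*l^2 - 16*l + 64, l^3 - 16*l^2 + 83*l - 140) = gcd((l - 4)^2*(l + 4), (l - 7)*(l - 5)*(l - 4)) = l - 4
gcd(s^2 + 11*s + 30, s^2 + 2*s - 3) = 1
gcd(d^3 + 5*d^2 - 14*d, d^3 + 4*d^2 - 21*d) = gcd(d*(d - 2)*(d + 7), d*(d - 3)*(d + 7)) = d^2 + 7*d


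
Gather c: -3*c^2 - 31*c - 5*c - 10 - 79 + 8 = -3*c^2 - 36*c - 81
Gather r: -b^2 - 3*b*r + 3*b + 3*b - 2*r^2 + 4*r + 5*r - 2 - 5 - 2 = -b^2 + 6*b - 2*r^2 + r*(9 - 3*b) - 9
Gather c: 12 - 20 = -8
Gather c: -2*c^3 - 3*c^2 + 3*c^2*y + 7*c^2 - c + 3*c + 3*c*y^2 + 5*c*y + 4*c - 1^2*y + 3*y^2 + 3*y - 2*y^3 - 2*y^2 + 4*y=-2*c^3 + c^2*(3*y + 4) + c*(3*y^2 + 5*y + 6) - 2*y^3 + y^2 + 6*y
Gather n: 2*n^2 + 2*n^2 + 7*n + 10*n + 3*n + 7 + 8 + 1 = 4*n^2 + 20*n + 16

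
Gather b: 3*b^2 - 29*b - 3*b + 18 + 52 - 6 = 3*b^2 - 32*b + 64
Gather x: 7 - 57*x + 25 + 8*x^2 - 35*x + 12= 8*x^2 - 92*x + 44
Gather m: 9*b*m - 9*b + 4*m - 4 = -9*b + m*(9*b + 4) - 4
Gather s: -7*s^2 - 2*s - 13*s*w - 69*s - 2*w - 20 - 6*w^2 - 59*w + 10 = -7*s^2 + s*(-13*w - 71) - 6*w^2 - 61*w - 10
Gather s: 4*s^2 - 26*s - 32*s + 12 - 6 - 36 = 4*s^2 - 58*s - 30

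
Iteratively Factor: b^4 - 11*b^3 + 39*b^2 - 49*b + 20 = (b - 4)*(b^3 - 7*b^2 + 11*b - 5) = (b - 5)*(b - 4)*(b^2 - 2*b + 1) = (b - 5)*(b - 4)*(b - 1)*(b - 1)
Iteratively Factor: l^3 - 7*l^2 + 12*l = (l - 4)*(l^2 - 3*l) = (l - 4)*(l - 3)*(l)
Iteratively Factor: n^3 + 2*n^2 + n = (n + 1)*(n^2 + n) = n*(n + 1)*(n + 1)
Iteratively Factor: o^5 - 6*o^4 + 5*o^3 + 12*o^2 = (o + 1)*(o^4 - 7*o^3 + 12*o^2) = (o - 4)*(o + 1)*(o^3 - 3*o^2) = o*(o - 4)*(o + 1)*(o^2 - 3*o) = o^2*(o - 4)*(o + 1)*(o - 3)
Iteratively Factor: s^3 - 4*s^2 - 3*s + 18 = (s - 3)*(s^2 - s - 6) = (s - 3)^2*(s + 2)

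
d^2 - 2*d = d*(d - 2)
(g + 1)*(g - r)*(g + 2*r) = g^3 + g^2*r + g^2 - 2*g*r^2 + g*r - 2*r^2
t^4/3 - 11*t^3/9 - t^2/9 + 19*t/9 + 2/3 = (t/3 + 1/3)*(t - 3)*(t - 2)*(t + 1/3)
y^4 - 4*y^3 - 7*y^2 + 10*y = y*(y - 5)*(y - 1)*(y + 2)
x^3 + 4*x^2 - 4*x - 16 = (x - 2)*(x + 2)*(x + 4)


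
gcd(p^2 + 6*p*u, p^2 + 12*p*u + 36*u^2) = p + 6*u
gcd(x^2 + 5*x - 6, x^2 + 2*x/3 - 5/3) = x - 1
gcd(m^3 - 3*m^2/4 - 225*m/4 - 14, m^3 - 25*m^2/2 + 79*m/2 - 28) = m - 8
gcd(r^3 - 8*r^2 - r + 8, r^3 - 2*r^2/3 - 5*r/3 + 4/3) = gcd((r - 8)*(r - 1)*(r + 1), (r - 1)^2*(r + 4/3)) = r - 1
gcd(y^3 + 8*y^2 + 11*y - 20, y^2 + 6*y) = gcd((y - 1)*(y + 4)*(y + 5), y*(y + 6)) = 1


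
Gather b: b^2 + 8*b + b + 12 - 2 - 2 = b^2 + 9*b + 8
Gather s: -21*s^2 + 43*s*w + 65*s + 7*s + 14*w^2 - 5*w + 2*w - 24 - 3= -21*s^2 + s*(43*w + 72) + 14*w^2 - 3*w - 27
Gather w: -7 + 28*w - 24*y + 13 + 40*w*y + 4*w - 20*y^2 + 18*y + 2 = w*(40*y + 32) - 20*y^2 - 6*y + 8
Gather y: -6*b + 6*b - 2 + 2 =0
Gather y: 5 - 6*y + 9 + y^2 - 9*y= y^2 - 15*y + 14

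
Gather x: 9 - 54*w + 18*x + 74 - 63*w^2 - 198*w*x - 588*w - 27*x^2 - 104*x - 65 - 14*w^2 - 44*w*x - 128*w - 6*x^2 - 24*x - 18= -77*w^2 - 770*w - 33*x^2 + x*(-242*w - 110)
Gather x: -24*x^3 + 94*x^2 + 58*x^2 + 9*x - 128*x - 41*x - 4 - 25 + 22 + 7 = -24*x^3 + 152*x^2 - 160*x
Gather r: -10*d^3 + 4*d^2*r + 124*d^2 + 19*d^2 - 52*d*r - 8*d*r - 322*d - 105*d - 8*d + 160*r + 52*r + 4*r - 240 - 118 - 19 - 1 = -10*d^3 + 143*d^2 - 435*d + r*(4*d^2 - 60*d + 216) - 378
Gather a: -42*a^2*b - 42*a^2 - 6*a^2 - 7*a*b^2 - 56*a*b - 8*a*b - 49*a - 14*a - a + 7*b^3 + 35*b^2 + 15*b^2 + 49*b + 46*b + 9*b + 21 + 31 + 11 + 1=a^2*(-42*b - 48) + a*(-7*b^2 - 64*b - 64) + 7*b^3 + 50*b^2 + 104*b + 64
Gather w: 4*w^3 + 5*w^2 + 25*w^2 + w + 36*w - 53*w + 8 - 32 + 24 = 4*w^3 + 30*w^2 - 16*w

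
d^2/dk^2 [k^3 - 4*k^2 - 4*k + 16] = 6*k - 8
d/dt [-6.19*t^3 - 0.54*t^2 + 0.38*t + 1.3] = -18.57*t^2 - 1.08*t + 0.38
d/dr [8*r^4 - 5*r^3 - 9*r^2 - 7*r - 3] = 32*r^3 - 15*r^2 - 18*r - 7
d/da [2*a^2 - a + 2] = 4*a - 1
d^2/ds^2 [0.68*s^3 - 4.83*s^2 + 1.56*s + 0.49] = 4.08*s - 9.66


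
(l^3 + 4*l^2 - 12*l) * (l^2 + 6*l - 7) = l^5 + 10*l^4 + 5*l^3 - 100*l^2 + 84*l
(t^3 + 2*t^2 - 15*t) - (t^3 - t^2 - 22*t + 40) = 3*t^2 + 7*t - 40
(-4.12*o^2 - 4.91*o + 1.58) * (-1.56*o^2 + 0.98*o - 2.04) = 6.4272*o^4 + 3.622*o^3 + 1.1282*o^2 + 11.5648*o - 3.2232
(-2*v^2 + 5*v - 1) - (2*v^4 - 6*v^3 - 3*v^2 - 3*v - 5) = -2*v^4 + 6*v^3 + v^2 + 8*v + 4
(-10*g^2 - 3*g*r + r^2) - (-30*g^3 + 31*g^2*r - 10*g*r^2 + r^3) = 30*g^3 - 31*g^2*r - 10*g^2 + 10*g*r^2 - 3*g*r - r^3 + r^2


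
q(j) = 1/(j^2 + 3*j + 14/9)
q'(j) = (-2*j - 3)/(j^2 + 3*j + 14/9)^2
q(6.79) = 0.01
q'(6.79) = -0.00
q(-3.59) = 0.27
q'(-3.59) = 0.31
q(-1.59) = -1.46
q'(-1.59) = 0.38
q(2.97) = 0.05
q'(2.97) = -0.02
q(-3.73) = 0.23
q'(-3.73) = 0.24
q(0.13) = 0.51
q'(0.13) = -0.85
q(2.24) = 0.08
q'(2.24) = -0.04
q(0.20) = 0.46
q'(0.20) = -0.71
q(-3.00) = 0.64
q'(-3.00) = 1.24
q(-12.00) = 0.01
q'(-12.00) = 0.00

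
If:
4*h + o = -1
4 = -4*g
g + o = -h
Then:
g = -1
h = -2/3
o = 5/3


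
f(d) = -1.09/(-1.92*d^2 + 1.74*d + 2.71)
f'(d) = -1.09*(3.84*d - 1.74)/(-1.92*d^2 + 1.74*d + 2.71)^2 = (1.8966 - 4.1856*d)/(-1.92*d^2 + 1.74*d + 2.71)^2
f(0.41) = -0.35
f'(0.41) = 0.02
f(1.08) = -0.46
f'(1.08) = -0.48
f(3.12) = 0.10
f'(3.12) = -0.10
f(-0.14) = -0.45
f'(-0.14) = 0.42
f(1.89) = 1.27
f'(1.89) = -8.13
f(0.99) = -0.43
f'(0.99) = -0.35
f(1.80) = 2.88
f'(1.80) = -39.29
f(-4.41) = 0.03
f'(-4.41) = 0.01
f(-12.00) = 0.00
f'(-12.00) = 0.00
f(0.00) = -0.40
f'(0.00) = 0.26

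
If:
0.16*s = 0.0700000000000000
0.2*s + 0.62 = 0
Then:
No Solution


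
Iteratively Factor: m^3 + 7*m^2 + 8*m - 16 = (m + 4)*(m^2 + 3*m - 4) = (m + 4)^2*(m - 1)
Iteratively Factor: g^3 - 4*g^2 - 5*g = (g + 1)*(g^2 - 5*g) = g*(g + 1)*(g - 5)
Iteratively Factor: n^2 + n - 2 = (n - 1)*(n + 2)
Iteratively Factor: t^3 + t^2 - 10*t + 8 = (t + 4)*(t^2 - 3*t + 2) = (t - 2)*(t + 4)*(t - 1)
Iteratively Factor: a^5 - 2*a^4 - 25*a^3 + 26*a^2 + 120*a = (a + 2)*(a^4 - 4*a^3 - 17*a^2 + 60*a) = (a + 2)*(a + 4)*(a^3 - 8*a^2 + 15*a) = (a - 3)*(a + 2)*(a + 4)*(a^2 - 5*a) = (a - 5)*(a - 3)*(a + 2)*(a + 4)*(a)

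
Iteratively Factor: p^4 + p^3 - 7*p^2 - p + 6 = (p + 3)*(p^3 - 2*p^2 - p + 2) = (p - 2)*(p + 3)*(p^2 - 1) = (p - 2)*(p + 1)*(p + 3)*(p - 1)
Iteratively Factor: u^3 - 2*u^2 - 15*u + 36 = (u - 3)*(u^2 + u - 12) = (u - 3)*(u + 4)*(u - 3)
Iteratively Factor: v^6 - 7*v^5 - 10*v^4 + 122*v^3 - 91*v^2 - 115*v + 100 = (v - 1)*(v^5 - 6*v^4 - 16*v^3 + 106*v^2 + 15*v - 100) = (v - 5)*(v - 1)*(v^4 - v^3 - 21*v^2 + v + 20) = (v - 5)*(v - 1)*(v + 4)*(v^3 - 5*v^2 - v + 5) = (v - 5)*(v - 1)*(v + 1)*(v + 4)*(v^2 - 6*v + 5) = (v - 5)^2*(v - 1)*(v + 1)*(v + 4)*(v - 1)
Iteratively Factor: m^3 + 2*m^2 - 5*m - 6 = (m - 2)*(m^2 + 4*m + 3) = (m - 2)*(m + 3)*(m + 1)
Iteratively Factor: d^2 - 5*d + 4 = (d - 1)*(d - 4)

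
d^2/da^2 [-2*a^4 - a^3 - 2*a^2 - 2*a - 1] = -24*a^2 - 6*a - 4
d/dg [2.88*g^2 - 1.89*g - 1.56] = 5.76*g - 1.89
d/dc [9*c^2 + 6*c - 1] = 18*c + 6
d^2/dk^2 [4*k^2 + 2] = 8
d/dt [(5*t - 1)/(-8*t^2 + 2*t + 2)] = (10*t^2 - 4*t + 3)/(16*t^4 - 8*t^3 - 7*t^2 + 2*t + 1)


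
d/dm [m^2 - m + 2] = 2*m - 1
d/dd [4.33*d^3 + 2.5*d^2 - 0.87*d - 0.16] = 12.99*d^2 + 5.0*d - 0.87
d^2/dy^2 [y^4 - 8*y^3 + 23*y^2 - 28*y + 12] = 12*y^2 - 48*y + 46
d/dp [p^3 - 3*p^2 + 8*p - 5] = 3*p^2 - 6*p + 8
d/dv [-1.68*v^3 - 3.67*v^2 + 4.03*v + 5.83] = -5.04*v^2 - 7.34*v + 4.03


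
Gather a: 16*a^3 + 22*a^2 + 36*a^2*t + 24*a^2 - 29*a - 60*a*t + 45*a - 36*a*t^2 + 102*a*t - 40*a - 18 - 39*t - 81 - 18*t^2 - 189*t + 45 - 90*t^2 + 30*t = 16*a^3 + a^2*(36*t + 46) + a*(-36*t^2 + 42*t - 24) - 108*t^2 - 198*t - 54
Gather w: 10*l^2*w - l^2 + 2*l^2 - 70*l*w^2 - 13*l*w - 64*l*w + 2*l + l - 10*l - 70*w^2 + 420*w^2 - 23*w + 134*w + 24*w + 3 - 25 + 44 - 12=l^2 - 7*l + w^2*(350 - 70*l) + w*(10*l^2 - 77*l + 135) + 10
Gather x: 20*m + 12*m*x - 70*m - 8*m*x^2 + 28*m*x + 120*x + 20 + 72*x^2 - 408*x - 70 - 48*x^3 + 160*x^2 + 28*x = -50*m - 48*x^3 + x^2*(232 - 8*m) + x*(40*m - 260) - 50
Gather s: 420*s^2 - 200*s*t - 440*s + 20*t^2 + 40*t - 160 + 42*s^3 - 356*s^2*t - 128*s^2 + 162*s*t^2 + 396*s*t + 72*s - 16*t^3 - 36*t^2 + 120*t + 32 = 42*s^3 + s^2*(292 - 356*t) + s*(162*t^2 + 196*t - 368) - 16*t^3 - 16*t^2 + 160*t - 128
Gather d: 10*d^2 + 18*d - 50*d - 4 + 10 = 10*d^2 - 32*d + 6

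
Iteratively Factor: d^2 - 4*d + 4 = (d - 2)*(d - 2)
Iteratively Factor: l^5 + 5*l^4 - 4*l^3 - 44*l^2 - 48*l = (l - 3)*(l^4 + 8*l^3 + 20*l^2 + 16*l) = (l - 3)*(l + 2)*(l^3 + 6*l^2 + 8*l) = (l - 3)*(l + 2)^2*(l^2 + 4*l) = (l - 3)*(l + 2)^2*(l + 4)*(l)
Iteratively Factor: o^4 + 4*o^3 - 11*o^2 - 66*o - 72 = (o + 3)*(o^3 + o^2 - 14*o - 24) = (o + 2)*(o + 3)*(o^2 - o - 12) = (o - 4)*(o + 2)*(o + 3)*(o + 3)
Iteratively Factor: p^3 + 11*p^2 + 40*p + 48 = (p + 4)*(p^2 + 7*p + 12) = (p + 3)*(p + 4)*(p + 4)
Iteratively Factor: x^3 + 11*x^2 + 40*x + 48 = (x + 4)*(x^2 + 7*x + 12) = (x + 3)*(x + 4)*(x + 4)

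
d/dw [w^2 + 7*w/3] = 2*w + 7/3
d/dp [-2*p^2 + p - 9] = 1 - 4*p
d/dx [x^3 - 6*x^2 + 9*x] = 3*x^2 - 12*x + 9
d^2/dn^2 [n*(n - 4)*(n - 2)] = 6*n - 12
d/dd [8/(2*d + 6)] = -4/(d + 3)^2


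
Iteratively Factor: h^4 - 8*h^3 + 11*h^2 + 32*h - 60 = (h - 2)*(h^3 - 6*h^2 - h + 30) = (h - 2)*(h + 2)*(h^2 - 8*h + 15) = (h - 3)*(h - 2)*(h + 2)*(h - 5)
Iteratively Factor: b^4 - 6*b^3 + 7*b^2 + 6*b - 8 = (b - 1)*(b^3 - 5*b^2 + 2*b + 8) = (b - 4)*(b - 1)*(b^2 - b - 2) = (b - 4)*(b - 1)*(b + 1)*(b - 2)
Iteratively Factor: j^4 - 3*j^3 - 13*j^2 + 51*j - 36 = (j - 3)*(j^3 - 13*j + 12) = (j - 3)*(j - 1)*(j^2 + j - 12) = (j - 3)^2*(j - 1)*(j + 4)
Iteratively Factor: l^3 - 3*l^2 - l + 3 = (l + 1)*(l^2 - 4*l + 3) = (l - 3)*(l + 1)*(l - 1)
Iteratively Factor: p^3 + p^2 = (p)*(p^2 + p) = p*(p + 1)*(p)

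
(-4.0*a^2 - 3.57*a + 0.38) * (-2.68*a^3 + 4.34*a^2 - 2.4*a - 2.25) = 10.72*a^5 - 7.7924*a^4 - 6.9122*a^3 + 19.2172*a^2 + 7.1205*a - 0.855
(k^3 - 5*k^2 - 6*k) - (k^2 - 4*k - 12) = k^3 - 6*k^2 - 2*k + 12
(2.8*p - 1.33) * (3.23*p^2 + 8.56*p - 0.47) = 9.044*p^3 + 19.6721*p^2 - 12.7008*p + 0.6251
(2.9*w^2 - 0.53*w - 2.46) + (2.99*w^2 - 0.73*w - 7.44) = 5.89*w^2 - 1.26*w - 9.9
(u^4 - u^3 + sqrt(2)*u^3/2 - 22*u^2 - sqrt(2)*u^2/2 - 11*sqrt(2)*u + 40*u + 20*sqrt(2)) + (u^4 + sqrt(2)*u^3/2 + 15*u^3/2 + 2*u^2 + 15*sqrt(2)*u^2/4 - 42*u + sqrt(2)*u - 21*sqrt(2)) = 2*u^4 + sqrt(2)*u^3 + 13*u^3/2 - 20*u^2 + 13*sqrt(2)*u^2/4 - 10*sqrt(2)*u - 2*u - sqrt(2)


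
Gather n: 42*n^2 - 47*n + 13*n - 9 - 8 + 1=42*n^2 - 34*n - 16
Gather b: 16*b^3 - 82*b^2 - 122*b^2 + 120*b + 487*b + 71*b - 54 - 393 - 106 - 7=16*b^3 - 204*b^2 + 678*b - 560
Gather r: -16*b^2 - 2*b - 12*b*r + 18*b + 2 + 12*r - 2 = -16*b^2 + 16*b + r*(12 - 12*b)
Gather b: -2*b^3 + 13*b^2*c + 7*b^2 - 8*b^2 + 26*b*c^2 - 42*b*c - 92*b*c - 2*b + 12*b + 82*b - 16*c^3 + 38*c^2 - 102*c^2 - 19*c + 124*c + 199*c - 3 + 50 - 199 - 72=-2*b^3 + b^2*(13*c - 1) + b*(26*c^2 - 134*c + 92) - 16*c^3 - 64*c^2 + 304*c - 224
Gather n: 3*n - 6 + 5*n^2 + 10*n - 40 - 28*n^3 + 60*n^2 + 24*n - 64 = -28*n^3 + 65*n^2 + 37*n - 110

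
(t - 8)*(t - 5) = t^2 - 13*t + 40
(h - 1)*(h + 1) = h^2 - 1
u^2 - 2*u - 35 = (u - 7)*(u + 5)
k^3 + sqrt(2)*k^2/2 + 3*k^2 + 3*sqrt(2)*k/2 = k*(k + 3)*(k + sqrt(2)/2)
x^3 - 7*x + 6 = (x - 2)*(x - 1)*(x + 3)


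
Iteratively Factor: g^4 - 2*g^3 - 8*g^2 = (g - 4)*(g^3 + 2*g^2) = g*(g - 4)*(g^2 + 2*g) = g^2*(g - 4)*(g + 2)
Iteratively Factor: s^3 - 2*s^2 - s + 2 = (s + 1)*(s^2 - 3*s + 2) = (s - 2)*(s + 1)*(s - 1)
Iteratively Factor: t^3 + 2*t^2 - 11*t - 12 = (t - 3)*(t^2 + 5*t + 4) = (t - 3)*(t + 4)*(t + 1)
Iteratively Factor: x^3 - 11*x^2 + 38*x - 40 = (x - 2)*(x^2 - 9*x + 20) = (x - 4)*(x - 2)*(x - 5)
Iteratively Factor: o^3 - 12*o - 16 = (o + 2)*(o^2 - 2*o - 8) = (o - 4)*(o + 2)*(o + 2)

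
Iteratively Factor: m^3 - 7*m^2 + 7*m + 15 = (m - 5)*(m^2 - 2*m - 3) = (m - 5)*(m - 3)*(m + 1)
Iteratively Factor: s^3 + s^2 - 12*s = (s - 3)*(s^2 + 4*s) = s*(s - 3)*(s + 4)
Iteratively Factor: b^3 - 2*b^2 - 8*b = (b + 2)*(b^2 - 4*b) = b*(b + 2)*(b - 4)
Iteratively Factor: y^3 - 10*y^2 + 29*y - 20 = (y - 4)*(y^2 - 6*y + 5) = (y - 4)*(y - 1)*(y - 5)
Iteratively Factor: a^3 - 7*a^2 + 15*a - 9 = (a - 3)*(a^2 - 4*a + 3) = (a - 3)^2*(a - 1)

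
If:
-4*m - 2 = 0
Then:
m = -1/2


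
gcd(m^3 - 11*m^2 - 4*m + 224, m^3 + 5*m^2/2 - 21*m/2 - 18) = m + 4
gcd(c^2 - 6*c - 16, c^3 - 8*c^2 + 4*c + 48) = c + 2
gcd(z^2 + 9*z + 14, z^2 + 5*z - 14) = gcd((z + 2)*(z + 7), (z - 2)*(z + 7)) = z + 7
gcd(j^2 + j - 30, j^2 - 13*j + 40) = j - 5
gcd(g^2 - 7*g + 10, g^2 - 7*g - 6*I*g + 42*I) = 1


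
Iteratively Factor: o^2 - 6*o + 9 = (o - 3)*(o - 3)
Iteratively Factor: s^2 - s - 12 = (s + 3)*(s - 4)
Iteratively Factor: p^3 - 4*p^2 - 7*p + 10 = (p - 1)*(p^2 - 3*p - 10) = (p - 1)*(p + 2)*(p - 5)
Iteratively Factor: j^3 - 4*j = (j + 2)*(j^2 - 2*j) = (j - 2)*(j + 2)*(j)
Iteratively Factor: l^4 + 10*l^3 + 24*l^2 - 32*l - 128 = (l + 4)*(l^3 + 6*l^2 - 32) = (l + 4)^2*(l^2 + 2*l - 8) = (l + 4)^3*(l - 2)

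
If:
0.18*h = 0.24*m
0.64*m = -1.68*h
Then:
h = 0.00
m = 0.00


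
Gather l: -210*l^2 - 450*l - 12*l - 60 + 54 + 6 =-210*l^2 - 462*l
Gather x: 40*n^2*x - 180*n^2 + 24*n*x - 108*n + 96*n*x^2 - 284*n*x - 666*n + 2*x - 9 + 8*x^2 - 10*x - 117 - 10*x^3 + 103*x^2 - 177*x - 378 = -180*n^2 - 774*n - 10*x^3 + x^2*(96*n + 111) + x*(40*n^2 - 260*n - 185) - 504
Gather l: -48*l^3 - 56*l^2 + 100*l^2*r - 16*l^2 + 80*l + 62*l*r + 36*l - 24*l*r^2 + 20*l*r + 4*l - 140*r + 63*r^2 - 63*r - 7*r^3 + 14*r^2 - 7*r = -48*l^3 + l^2*(100*r - 72) + l*(-24*r^2 + 82*r + 120) - 7*r^3 + 77*r^2 - 210*r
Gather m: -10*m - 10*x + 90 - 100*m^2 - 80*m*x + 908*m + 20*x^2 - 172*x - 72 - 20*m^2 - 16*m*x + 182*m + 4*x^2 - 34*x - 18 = -120*m^2 + m*(1080 - 96*x) + 24*x^2 - 216*x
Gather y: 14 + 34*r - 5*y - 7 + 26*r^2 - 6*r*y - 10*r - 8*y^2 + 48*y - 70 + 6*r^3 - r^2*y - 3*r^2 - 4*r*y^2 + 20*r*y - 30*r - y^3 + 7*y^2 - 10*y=6*r^3 + 23*r^2 - 6*r - y^3 + y^2*(-4*r - 1) + y*(-r^2 + 14*r + 33) - 63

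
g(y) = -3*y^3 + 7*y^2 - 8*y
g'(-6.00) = -416.00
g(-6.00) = 948.00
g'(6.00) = -248.00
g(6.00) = -444.00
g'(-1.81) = -62.82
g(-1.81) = 55.20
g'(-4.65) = -267.70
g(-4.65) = 490.19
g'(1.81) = -12.14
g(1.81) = -9.34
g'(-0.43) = -15.68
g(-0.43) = 4.97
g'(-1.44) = -46.82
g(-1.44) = 34.99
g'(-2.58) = -104.03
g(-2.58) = 118.76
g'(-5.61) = -369.79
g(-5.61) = 794.86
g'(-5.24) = -328.48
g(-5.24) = 665.76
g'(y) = -9*y^2 + 14*y - 8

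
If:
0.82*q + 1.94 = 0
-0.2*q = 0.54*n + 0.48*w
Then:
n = 0.876242095754291 - 0.888888888888889*w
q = -2.37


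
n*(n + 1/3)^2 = n^3 + 2*n^2/3 + n/9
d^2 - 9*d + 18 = (d - 6)*(d - 3)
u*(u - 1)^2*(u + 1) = u^4 - u^3 - u^2 + u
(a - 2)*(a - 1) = a^2 - 3*a + 2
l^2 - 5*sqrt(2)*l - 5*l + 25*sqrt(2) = (l - 5)*(l - 5*sqrt(2))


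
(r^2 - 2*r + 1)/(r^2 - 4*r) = (r^2 - 2*r + 1)/(r*(r - 4))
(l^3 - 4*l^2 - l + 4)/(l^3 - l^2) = 1 - 3/l - 4/l^2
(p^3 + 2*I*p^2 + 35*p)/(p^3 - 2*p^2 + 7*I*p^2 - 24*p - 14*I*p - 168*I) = p*(p - 5*I)/(p^2 - 2*p - 24)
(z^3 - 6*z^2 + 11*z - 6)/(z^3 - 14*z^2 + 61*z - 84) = (z^2 - 3*z + 2)/(z^2 - 11*z + 28)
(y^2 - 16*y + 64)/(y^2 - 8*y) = (y - 8)/y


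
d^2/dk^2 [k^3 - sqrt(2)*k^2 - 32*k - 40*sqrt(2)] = 6*k - 2*sqrt(2)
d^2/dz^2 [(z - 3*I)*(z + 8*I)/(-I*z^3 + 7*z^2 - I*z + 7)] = 2*(I*z^6 - 15*z^5 + 36*I*z^4 - 1038*z^3 - 3099*I*z^2 - 735*z + 1186*I)/(z^9 + 21*I*z^8 - 144*z^7 - 280*I*z^6 - 438*z^5 - 966*I*z^4 - 440*z^3 - 1008*I*z^2 - 147*z - 343*I)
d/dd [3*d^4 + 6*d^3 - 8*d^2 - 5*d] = 12*d^3 + 18*d^2 - 16*d - 5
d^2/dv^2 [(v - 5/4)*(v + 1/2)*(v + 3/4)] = 6*v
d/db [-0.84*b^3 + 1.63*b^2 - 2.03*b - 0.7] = -2.52*b^2 + 3.26*b - 2.03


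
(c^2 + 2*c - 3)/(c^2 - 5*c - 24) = (c - 1)/(c - 8)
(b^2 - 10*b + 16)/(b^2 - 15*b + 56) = (b - 2)/(b - 7)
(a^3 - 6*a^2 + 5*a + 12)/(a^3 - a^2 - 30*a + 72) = (a + 1)/(a + 6)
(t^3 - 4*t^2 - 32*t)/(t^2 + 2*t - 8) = t*(t - 8)/(t - 2)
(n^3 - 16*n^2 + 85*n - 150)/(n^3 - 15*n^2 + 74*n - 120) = (n - 5)/(n - 4)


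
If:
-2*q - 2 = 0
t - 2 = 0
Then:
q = -1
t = 2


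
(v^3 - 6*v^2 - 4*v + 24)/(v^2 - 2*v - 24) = (v^2 - 4)/(v + 4)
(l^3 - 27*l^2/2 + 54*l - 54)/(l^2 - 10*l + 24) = (l^2 - 15*l/2 + 9)/(l - 4)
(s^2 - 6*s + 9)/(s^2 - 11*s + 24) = (s - 3)/(s - 8)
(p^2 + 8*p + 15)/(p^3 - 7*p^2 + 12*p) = (p^2 + 8*p + 15)/(p*(p^2 - 7*p + 12))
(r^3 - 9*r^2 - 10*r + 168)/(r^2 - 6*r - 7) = (r^2 - 2*r - 24)/(r + 1)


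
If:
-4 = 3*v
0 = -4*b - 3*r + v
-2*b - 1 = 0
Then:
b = -1/2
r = 2/9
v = -4/3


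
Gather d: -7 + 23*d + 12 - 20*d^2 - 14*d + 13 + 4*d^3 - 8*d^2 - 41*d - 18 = 4*d^3 - 28*d^2 - 32*d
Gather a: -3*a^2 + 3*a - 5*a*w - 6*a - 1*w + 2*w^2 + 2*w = -3*a^2 + a*(-5*w - 3) + 2*w^2 + w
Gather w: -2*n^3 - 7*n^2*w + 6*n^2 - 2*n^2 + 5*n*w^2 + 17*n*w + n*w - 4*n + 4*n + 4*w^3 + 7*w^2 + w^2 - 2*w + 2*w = -2*n^3 + 4*n^2 + 4*w^3 + w^2*(5*n + 8) + w*(-7*n^2 + 18*n)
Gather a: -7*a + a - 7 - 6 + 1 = -6*a - 12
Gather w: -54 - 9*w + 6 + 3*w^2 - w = 3*w^2 - 10*w - 48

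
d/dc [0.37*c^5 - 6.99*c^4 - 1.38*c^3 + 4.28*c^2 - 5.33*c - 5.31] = 1.85*c^4 - 27.96*c^3 - 4.14*c^2 + 8.56*c - 5.33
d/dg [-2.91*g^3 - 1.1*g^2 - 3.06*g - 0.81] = -8.73*g^2 - 2.2*g - 3.06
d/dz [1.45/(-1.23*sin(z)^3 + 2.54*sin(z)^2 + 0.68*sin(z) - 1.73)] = (5.3505*sin(z)^2 - 7.366*sin(z) - 0.986)*cos(z)/(1.23*sin(z)^3 - 2.54*sin(z)^2 - 0.68*sin(z) + 1.73)^2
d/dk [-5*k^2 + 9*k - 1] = 9 - 10*k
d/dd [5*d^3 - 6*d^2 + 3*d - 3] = 15*d^2 - 12*d + 3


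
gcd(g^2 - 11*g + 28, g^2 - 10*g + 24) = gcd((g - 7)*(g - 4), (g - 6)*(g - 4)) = g - 4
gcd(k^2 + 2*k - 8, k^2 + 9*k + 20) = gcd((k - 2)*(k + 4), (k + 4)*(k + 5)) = k + 4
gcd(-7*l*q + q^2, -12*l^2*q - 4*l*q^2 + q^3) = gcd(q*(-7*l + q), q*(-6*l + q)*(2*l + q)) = q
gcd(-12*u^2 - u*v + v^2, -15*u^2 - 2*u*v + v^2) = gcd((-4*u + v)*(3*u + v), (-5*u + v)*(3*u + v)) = 3*u + v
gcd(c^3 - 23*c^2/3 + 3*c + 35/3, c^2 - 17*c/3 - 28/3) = c - 7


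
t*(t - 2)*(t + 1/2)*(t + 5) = t^4 + 7*t^3/2 - 17*t^2/2 - 5*t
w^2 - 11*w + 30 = (w - 6)*(w - 5)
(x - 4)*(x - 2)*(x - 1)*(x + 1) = x^4 - 6*x^3 + 7*x^2 + 6*x - 8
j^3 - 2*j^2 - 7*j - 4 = (j - 4)*(j + 1)^2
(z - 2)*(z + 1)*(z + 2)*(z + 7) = z^4 + 8*z^3 + 3*z^2 - 32*z - 28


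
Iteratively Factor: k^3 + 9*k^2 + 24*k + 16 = (k + 4)*(k^2 + 5*k + 4) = (k + 1)*(k + 4)*(k + 4)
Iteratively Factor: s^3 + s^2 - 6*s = (s - 2)*(s^2 + 3*s) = s*(s - 2)*(s + 3)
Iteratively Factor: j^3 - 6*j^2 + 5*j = (j - 5)*(j^2 - j) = j*(j - 5)*(j - 1)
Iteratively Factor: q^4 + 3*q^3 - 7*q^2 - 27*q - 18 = (q + 2)*(q^3 + q^2 - 9*q - 9) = (q - 3)*(q + 2)*(q^2 + 4*q + 3) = (q - 3)*(q + 2)*(q + 3)*(q + 1)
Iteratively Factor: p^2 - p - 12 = (p + 3)*(p - 4)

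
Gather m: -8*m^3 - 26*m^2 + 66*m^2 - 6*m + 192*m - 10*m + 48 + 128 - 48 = -8*m^3 + 40*m^2 + 176*m + 128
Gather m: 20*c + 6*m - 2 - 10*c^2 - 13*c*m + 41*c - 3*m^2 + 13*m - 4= -10*c^2 + 61*c - 3*m^2 + m*(19 - 13*c) - 6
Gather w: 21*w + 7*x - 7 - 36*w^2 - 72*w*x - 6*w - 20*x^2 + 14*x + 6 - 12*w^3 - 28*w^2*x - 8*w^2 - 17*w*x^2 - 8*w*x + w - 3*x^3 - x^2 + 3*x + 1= -12*w^3 + w^2*(-28*x - 44) + w*(-17*x^2 - 80*x + 16) - 3*x^3 - 21*x^2 + 24*x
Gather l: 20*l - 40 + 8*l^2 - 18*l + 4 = 8*l^2 + 2*l - 36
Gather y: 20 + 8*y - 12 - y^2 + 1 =-y^2 + 8*y + 9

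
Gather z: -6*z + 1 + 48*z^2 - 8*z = 48*z^2 - 14*z + 1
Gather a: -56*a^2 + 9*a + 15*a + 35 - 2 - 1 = -56*a^2 + 24*a + 32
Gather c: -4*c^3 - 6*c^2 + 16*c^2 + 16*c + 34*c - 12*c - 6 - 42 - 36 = -4*c^3 + 10*c^2 + 38*c - 84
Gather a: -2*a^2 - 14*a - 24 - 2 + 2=-2*a^2 - 14*a - 24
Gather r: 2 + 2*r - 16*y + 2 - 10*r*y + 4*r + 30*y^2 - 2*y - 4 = r*(6 - 10*y) + 30*y^2 - 18*y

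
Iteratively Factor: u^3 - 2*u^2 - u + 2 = (u - 1)*(u^2 - u - 2) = (u - 2)*(u - 1)*(u + 1)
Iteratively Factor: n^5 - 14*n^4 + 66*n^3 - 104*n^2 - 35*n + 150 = (n - 2)*(n^4 - 12*n^3 + 42*n^2 - 20*n - 75) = (n - 5)*(n - 2)*(n^3 - 7*n^2 + 7*n + 15) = (n - 5)*(n - 2)*(n + 1)*(n^2 - 8*n + 15) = (n - 5)*(n - 3)*(n - 2)*(n + 1)*(n - 5)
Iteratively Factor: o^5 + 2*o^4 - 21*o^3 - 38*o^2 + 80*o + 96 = (o + 4)*(o^4 - 2*o^3 - 13*o^2 + 14*o + 24) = (o + 3)*(o + 4)*(o^3 - 5*o^2 + 2*o + 8) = (o - 4)*(o + 3)*(o + 4)*(o^2 - o - 2) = (o - 4)*(o - 2)*(o + 3)*(o + 4)*(o + 1)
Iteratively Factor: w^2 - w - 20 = (w + 4)*(w - 5)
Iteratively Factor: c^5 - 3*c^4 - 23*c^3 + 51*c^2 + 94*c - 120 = (c - 1)*(c^4 - 2*c^3 - 25*c^2 + 26*c + 120) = (c - 1)*(c + 2)*(c^3 - 4*c^2 - 17*c + 60) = (c - 3)*(c - 1)*(c + 2)*(c^2 - c - 20) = (c - 5)*(c - 3)*(c - 1)*(c + 2)*(c + 4)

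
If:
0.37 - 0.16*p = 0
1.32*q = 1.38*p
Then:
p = 2.31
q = 2.42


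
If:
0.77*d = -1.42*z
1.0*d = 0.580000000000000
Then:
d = 0.58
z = -0.31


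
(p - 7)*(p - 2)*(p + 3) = p^3 - 6*p^2 - 13*p + 42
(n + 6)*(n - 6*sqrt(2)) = n^2 - 6*sqrt(2)*n + 6*n - 36*sqrt(2)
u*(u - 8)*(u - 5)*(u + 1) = u^4 - 12*u^3 + 27*u^2 + 40*u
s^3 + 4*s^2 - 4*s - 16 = (s - 2)*(s + 2)*(s + 4)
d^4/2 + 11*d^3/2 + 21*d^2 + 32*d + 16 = (d/2 + 1)*(d + 1)*(d + 4)^2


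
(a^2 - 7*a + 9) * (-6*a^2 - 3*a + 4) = -6*a^4 + 39*a^3 - 29*a^2 - 55*a + 36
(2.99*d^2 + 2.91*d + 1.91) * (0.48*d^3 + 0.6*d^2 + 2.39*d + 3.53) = 1.4352*d^5 + 3.1908*d^4 + 9.8089*d^3 + 18.6556*d^2 + 14.8372*d + 6.7423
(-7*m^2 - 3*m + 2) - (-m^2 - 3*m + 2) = -6*m^2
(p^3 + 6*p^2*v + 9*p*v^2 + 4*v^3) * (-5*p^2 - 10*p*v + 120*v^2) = -5*p^5 - 40*p^4*v + 15*p^3*v^2 + 610*p^2*v^3 + 1040*p*v^4 + 480*v^5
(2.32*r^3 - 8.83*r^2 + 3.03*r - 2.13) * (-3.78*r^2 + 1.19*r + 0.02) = -8.7696*r^5 + 36.1382*r^4 - 21.9147*r^3 + 11.4805*r^2 - 2.4741*r - 0.0426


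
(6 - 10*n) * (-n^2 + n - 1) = 10*n^3 - 16*n^2 + 16*n - 6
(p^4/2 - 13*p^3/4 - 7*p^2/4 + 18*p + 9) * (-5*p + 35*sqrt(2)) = -5*p^5/2 + 65*p^4/4 + 35*sqrt(2)*p^4/2 - 455*sqrt(2)*p^3/4 + 35*p^3/4 - 90*p^2 - 245*sqrt(2)*p^2/4 - 45*p + 630*sqrt(2)*p + 315*sqrt(2)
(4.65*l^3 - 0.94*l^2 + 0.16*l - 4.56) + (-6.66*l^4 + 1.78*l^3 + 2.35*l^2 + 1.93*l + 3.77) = -6.66*l^4 + 6.43*l^3 + 1.41*l^2 + 2.09*l - 0.79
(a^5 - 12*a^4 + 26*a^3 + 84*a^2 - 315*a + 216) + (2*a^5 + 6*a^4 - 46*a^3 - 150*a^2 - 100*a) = 3*a^5 - 6*a^4 - 20*a^3 - 66*a^2 - 415*a + 216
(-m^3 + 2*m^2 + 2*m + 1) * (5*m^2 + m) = -5*m^5 + 9*m^4 + 12*m^3 + 7*m^2 + m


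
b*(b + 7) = b^2 + 7*b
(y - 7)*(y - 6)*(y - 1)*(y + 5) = y^4 - 9*y^3 - 15*y^2 + 233*y - 210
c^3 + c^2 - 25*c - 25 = (c - 5)*(c + 1)*(c + 5)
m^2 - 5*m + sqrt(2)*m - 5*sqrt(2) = (m - 5)*(m + sqrt(2))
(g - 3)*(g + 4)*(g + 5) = g^3 + 6*g^2 - 7*g - 60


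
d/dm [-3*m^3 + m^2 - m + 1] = -9*m^2 + 2*m - 1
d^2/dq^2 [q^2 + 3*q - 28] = 2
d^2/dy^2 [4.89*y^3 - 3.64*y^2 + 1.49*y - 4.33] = 29.34*y - 7.28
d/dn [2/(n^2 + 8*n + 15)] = 4*(-n - 4)/(n^2 + 8*n + 15)^2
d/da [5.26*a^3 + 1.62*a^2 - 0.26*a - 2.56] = 15.78*a^2 + 3.24*a - 0.26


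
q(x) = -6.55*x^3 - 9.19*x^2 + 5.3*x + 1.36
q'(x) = -19.65*x^2 - 18.38*x + 5.3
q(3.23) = -298.12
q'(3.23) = -259.07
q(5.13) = -1097.59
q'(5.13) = -606.12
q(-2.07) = 9.11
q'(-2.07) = -40.85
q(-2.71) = 49.87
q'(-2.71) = -89.20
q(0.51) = 0.80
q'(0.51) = -9.18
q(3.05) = -253.81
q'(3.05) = -233.55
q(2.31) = -116.17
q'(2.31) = -142.01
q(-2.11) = 10.79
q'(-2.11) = -43.40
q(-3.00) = 79.60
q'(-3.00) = -116.41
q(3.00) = -242.30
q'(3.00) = -226.69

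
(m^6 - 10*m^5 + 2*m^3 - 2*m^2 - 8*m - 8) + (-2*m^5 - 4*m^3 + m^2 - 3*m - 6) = m^6 - 12*m^5 - 2*m^3 - m^2 - 11*m - 14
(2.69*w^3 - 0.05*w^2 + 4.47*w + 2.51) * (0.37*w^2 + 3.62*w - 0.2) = 0.9953*w^5 + 9.7193*w^4 + 0.9349*w^3 + 17.1201*w^2 + 8.1922*w - 0.502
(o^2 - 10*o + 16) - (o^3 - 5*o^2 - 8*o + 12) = -o^3 + 6*o^2 - 2*o + 4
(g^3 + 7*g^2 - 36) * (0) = 0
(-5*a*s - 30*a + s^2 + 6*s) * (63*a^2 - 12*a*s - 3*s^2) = -315*a^3*s - 1890*a^3 + 123*a^2*s^2 + 738*a^2*s + 3*a*s^3 + 18*a*s^2 - 3*s^4 - 18*s^3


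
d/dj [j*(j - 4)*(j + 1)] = 3*j^2 - 6*j - 4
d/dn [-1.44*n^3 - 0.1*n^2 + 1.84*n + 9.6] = -4.32*n^2 - 0.2*n + 1.84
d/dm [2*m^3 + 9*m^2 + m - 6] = 6*m^2 + 18*m + 1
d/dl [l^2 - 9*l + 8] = 2*l - 9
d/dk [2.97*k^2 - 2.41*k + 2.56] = 5.94*k - 2.41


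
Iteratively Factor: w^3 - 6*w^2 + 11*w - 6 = (w - 2)*(w^2 - 4*w + 3) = (w - 3)*(w - 2)*(w - 1)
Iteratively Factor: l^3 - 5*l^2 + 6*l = (l - 2)*(l^2 - 3*l) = (l - 3)*(l - 2)*(l)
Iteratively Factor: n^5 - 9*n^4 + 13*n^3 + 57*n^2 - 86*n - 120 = (n - 5)*(n^4 - 4*n^3 - 7*n^2 + 22*n + 24) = (n - 5)*(n - 3)*(n^3 - n^2 - 10*n - 8) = (n - 5)*(n - 4)*(n - 3)*(n^2 + 3*n + 2) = (n - 5)*(n - 4)*(n - 3)*(n + 1)*(n + 2)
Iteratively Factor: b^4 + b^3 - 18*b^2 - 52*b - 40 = (b + 2)*(b^3 - b^2 - 16*b - 20) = (b + 2)^2*(b^2 - 3*b - 10) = (b - 5)*(b + 2)^2*(b + 2)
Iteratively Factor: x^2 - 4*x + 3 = (x - 1)*(x - 3)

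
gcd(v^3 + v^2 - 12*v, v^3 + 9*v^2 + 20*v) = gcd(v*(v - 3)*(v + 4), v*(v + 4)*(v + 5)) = v^2 + 4*v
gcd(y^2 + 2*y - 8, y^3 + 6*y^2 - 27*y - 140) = y + 4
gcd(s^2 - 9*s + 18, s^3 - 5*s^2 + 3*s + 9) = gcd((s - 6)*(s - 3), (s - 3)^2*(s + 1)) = s - 3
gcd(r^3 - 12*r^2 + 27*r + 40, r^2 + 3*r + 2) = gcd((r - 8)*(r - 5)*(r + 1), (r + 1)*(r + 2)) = r + 1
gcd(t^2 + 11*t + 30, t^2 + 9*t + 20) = t + 5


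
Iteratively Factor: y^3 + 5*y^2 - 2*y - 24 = (y - 2)*(y^2 + 7*y + 12) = (y - 2)*(y + 4)*(y + 3)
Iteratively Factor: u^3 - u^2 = (u - 1)*(u^2) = u*(u - 1)*(u)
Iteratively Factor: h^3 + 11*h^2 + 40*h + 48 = (h + 3)*(h^2 + 8*h + 16) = (h + 3)*(h + 4)*(h + 4)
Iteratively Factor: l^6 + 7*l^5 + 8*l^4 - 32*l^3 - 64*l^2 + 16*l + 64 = (l + 4)*(l^5 + 3*l^4 - 4*l^3 - 16*l^2 + 16) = (l - 1)*(l + 4)*(l^4 + 4*l^3 - 16*l - 16) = (l - 1)*(l + 2)*(l + 4)*(l^3 + 2*l^2 - 4*l - 8) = (l - 1)*(l + 2)^2*(l + 4)*(l^2 - 4) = (l - 1)*(l + 2)^3*(l + 4)*(l - 2)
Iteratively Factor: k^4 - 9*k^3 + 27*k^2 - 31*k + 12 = (k - 1)*(k^3 - 8*k^2 + 19*k - 12) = (k - 3)*(k - 1)*(k^2 - 5*k + 4) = (k - 4)*(k - 3)*(k - 1)*(k - 1)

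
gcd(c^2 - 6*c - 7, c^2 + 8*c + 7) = c + 1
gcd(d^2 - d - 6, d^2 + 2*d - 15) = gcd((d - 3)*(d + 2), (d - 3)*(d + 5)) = d - 3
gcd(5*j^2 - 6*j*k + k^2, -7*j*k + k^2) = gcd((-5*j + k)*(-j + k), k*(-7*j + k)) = 1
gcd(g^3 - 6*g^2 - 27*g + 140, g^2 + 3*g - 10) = g + 5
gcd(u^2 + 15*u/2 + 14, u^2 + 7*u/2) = u + 7/2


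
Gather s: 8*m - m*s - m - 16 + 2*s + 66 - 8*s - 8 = 7*m + s*(-m - 6) + 42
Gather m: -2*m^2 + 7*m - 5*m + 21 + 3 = -2*m^2 + 2*m + 24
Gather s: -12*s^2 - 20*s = -12*s^2 - 20*s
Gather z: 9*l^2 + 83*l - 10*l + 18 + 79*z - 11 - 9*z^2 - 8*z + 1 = 9*l^2 + 73*l - 9*z^2 + 71*z + 8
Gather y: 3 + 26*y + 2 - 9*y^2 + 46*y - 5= -9*y^2 + 72*y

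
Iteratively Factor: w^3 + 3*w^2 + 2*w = (w)*(w^2 + 3*w + 2) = w*(w + 2)*(w + 1)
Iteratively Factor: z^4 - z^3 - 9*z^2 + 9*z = (z - 3)*(z^3 + 2*z^2 - 3*z) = (z - 3)*(z - 1)*(z^2 + 3*z) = (z - 3)*(z - 1)*(z + 3)*(z)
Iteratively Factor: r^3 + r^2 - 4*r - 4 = (r + 2)*(r^2 - r - 2) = (r - 2)*(r + 2)*(r + 1)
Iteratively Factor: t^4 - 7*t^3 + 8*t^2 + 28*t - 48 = (t - 4)*(t^3 - 3*t^2 - 4*t + 12) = (t - 4)*(t - 3)*(t^2 - 4) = (t - 4)*(t - 3)*(t - 2)*(t + 2)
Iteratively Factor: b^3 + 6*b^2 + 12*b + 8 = (b + 2)*(b^2 + 4*b + 4) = (b + 2)^2*(b + 2)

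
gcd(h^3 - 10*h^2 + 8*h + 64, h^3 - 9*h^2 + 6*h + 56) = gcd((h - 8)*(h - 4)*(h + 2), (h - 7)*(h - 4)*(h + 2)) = h^2 - 2*h - 8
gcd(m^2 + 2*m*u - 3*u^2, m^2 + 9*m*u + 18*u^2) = m + 3*u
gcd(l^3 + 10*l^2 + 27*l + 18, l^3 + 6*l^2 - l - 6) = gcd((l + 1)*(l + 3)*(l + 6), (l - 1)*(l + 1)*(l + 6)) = l^2 + 7*l + 6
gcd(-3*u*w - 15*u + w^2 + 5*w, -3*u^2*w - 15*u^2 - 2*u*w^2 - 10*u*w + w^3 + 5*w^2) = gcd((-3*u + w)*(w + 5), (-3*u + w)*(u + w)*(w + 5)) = 3*u*w + 15*u - w^2 - 5*w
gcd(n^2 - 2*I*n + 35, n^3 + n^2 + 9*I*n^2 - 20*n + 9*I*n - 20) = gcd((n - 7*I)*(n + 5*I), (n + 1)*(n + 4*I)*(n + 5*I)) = n + 5*I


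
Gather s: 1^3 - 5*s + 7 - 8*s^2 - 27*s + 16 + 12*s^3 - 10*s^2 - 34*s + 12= 12*s^3 - 18*s^2 - 66*s + 36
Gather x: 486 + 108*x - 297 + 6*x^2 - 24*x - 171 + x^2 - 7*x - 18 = 7*x^2 + 77*x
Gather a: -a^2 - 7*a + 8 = -a^2 - 7*a + 8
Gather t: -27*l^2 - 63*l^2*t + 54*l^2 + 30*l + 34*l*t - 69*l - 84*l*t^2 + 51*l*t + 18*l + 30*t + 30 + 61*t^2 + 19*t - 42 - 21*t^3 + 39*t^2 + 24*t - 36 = 27*l^2 - 21*l - 21*t^3 + t^2*(100 - 84*l) + t*(-63*l^2 + 85*l + 73) - 48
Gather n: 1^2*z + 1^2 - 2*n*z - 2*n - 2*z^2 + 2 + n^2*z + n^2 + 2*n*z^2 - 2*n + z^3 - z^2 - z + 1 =n^2*(z + 1) + n*(2*z^2 - 2*z - 4) + z^3 - 3*z^2 + 4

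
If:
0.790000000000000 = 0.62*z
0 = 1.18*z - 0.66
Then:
No Solution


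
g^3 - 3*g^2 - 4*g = g*(g - 4)*(g + 1)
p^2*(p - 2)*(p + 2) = p^4 - 4*p^2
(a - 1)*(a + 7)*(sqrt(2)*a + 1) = sqrt(2)*a^3 + a^2 + 6*sqrt(2)*a^2 - 7*sqrt(2)*a + 6*a - 7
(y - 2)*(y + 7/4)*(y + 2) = y^3 + 7*y^2/4 - 4*y - 7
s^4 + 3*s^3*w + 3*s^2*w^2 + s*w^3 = s*(s + w)^3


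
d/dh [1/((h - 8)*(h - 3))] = (11 - 2*h)/(h^4 - 22*h^3 + 169*h^2 - 528*h + 576)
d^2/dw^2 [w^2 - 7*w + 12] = 2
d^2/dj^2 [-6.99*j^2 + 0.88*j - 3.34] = -13.9800000000000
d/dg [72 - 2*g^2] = -4*g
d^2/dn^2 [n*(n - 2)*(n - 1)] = 6*n - 6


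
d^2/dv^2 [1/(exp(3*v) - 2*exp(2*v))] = ((8 - 9*exp(v))*(exp(v) - 2) + 2*(3*exp(v) - 4)^2)*exp(-2*v)/(exp(v) - 2)^3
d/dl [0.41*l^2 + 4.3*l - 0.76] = 0.82*l + 4.3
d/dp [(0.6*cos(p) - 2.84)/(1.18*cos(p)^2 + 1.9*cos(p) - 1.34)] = (0.708*cos(p)^2 - 6.7024*cos(p) - 4.592)*sin(p)/(1.3924*cos(p)^4 + 4.484*cos(p)^3 + 0.4476*cos(p)^2 - 5.092*cos(p) + 1.7956)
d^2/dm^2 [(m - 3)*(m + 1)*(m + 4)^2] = 12*m^2 + 36*m - 6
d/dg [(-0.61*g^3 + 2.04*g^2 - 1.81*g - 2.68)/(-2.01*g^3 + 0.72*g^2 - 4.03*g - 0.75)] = (3.6612*g^4 - 2.3596*g^3 - 21.7059*g^2 + 0.7992*g - 9.4429)/(4.0401*g^6 - 2.8944*g^5 + 16.719*g^4 - 2.7882*g^3 + 15.1609*g^2 + 6.045*g + 0.5625)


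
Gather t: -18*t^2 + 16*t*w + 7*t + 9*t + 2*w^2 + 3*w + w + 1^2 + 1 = -18*t^2 + t*(16*w + 16) + 2*w^2 + 4*w + 2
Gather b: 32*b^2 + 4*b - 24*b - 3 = 32*b^2 - 20*b - 3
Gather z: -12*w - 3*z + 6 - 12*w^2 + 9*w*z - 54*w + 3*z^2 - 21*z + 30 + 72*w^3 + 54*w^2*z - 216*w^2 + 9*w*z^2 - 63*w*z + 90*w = 72*w^3 - 228*w^2 + 24*w + z^2*(9*w + 3) + z*(54*w^2 - 54*w - 24) + 36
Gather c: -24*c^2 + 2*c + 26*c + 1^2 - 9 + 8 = -24*c^2 + 28*c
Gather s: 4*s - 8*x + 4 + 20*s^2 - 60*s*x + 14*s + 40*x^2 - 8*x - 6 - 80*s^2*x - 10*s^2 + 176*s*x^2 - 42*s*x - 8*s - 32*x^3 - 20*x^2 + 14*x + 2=s^2*(10 - 80*x) + s*(176*x^2 - 102*x + 10) - 32*x^3 + 20*x^2 - 2*x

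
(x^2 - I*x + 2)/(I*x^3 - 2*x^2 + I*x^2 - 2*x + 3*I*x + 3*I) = (-I*x^2 - x - 2*I)/(x^3 + x^2*(1 + 2*I) + x*(3 + 2*I) + 3)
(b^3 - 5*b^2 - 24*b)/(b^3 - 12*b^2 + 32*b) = (b + 3)/(b - 4)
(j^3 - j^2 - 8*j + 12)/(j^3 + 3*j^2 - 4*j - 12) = (j - 2)/(j + 2)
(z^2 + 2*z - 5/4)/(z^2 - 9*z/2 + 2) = (z + 5/2)/(z - 4)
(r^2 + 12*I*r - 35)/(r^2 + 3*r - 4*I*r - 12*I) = (r^2 + 12*I*r - 35)/(r^2 + r*(3 - 4*I) - 12*I)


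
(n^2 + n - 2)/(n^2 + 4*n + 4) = (n - 1)/(n + 2)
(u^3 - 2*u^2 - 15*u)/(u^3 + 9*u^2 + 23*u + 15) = u*(u - 5)/(u^2 + 6*u + 5)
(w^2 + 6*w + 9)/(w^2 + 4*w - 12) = (w^2 + 6*w + 9)/(w^2 + 4*w - 12)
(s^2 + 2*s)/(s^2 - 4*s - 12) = s/(s - 6)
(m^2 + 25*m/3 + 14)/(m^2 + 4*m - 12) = (m + 7/3)/(m - 2)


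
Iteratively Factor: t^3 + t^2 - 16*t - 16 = (t + 1)*(t^2 - 16) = (t - 4)*(t + 1)*(t + 4)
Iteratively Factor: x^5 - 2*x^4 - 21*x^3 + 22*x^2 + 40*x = (x)*(x^4 - 2*x^3 - 21*x^2 + 22*x + 40) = x*(x + 1)*(x^3 - 3*x^2 - 18*x + 40) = x*(x + 1)*(x + 4)*(x^2 - 7*x + 10) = x*(x - 2)*(x + 1)*(x + 4)*(x - 5)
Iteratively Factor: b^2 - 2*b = (b)*(b - 2)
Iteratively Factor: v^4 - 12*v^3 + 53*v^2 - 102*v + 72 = (v - 4)*(v^3 - 8*v^2 + 21*v - 18) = (v - 4)*(v - 3)*(v^2 - 5*v + 6) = (v - 4)*(v - 3)*(v - 2)*(v - 3)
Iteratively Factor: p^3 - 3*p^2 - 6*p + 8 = (p - 1)*(p^2 - 2*p - 8) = (p - 4)*(p - 1)*(p + 2)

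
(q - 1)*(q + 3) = q^2 + 2*q - 3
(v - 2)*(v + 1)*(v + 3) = v^3 + 2*v^2 - 5*v - 6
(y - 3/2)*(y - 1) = y^2 - 5*y/2 + 3/2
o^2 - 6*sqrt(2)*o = o*(o - 6*sqrt(2))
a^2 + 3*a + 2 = (a + 1)*(a + 2)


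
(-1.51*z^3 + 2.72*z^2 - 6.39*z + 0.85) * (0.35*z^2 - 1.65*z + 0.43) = -0.5285*z^5 + 3.4435*z^4 - 7.3738*z^3 + 12.0106*z^2 - 4.1502*z + 0.3655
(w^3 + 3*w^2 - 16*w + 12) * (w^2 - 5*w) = w^5 - 2*w^4 - 31*w^3 + 92*w^2 - 60*w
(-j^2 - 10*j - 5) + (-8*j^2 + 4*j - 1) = -9*j^2 - 6*j - 6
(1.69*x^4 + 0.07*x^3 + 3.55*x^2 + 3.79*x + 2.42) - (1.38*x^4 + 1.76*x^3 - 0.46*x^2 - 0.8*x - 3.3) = 0.31*x^4 - 1.69*x^3 + 4.01*x^2 + 4.59*x + 5.72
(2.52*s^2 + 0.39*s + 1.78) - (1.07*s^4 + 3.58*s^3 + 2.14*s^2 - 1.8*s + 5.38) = -1.07*s^4 - 3.58*s^3 + 0.38*s^2 + 2.19*s - 3.6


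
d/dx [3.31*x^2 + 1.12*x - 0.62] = 6.62*x + 1.12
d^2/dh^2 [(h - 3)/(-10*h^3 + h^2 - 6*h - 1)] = 2*(-4*(h - 3)*(15*h^2 - h + 3)^2 + (30*h^2 - 2*h + (h - 3)*(30*h - 1) + 6)*(10*h^3 - h^2 + 6*h + 1))/(10*h^3 - h^2 + 6*h + 1)^3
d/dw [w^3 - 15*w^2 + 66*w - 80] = 3*w^2 - 30*w + 66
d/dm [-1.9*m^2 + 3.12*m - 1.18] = 3.12 - 3.8*m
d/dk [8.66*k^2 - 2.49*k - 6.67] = 17.32*k - 2.49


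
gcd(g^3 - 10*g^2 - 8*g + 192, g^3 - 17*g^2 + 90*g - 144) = g^2 - 14*g + 48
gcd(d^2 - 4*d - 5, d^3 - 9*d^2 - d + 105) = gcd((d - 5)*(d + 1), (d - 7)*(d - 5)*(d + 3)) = d - 5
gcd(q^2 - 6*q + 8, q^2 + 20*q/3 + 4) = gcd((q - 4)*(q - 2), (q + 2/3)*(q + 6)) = 1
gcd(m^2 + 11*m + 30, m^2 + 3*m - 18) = m + 6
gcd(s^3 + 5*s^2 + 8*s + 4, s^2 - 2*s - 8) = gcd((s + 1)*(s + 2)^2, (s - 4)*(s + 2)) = s + 2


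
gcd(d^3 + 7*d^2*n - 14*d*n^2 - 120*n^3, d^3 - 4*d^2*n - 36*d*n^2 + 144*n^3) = d^2 + 2*d*n - 24*n^2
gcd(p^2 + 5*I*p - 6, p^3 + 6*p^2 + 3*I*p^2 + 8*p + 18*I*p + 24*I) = p + 3*I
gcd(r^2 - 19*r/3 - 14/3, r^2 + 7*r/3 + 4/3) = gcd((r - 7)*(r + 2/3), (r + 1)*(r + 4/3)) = 1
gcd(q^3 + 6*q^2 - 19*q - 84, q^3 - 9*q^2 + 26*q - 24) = q - 4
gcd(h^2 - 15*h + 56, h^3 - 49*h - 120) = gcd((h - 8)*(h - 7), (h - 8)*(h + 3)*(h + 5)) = h - 8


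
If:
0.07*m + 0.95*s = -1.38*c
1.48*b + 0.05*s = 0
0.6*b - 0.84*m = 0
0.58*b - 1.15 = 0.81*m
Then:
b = 805.00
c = 16374.17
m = 575.00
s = -23828.00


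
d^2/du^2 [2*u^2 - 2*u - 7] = 4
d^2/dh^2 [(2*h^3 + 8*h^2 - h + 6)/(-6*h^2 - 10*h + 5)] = 4*(128*h^3 - 534*h^2 - 570*h - 465)/(216*h^6 + 1080*h^5 + 1260*h^4 - 800*h^3 - 1050*h^2 + 750*h - 125)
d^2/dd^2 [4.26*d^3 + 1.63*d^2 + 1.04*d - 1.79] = 25.56*d + 3.26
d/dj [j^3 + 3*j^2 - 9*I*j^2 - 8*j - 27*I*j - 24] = 3*j^2 + j*(6 - 18*I) - 8 - 27*I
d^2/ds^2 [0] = 0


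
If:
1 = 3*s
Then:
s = 1/3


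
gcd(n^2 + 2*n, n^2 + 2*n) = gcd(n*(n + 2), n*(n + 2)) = n^2 + 2*n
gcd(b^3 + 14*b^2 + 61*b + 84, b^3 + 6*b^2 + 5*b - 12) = b^2 + 7*b + 12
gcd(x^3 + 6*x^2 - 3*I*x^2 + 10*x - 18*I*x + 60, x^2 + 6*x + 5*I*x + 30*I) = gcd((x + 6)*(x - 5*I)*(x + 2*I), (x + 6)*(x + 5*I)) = x + 6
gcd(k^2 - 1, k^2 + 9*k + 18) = 1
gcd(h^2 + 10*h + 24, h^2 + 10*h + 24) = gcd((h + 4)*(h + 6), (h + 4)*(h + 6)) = h^2 + 10*h + 24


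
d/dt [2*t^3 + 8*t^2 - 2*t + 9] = 6*t^2 + 16*t - 2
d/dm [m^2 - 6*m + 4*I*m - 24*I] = 2*m - 6 + 4*I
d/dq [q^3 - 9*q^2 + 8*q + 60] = 3*q^2 - 18*q + 8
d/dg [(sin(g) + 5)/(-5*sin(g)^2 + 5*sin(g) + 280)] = (sin(g)^2 + 10*sin(g) + 51)*cos(g)/(5*(sin(g) + cos(g)^2 + 55)^2)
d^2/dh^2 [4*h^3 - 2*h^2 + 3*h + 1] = 24*h - 4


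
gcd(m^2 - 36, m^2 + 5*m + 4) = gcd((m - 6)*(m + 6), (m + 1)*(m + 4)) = 1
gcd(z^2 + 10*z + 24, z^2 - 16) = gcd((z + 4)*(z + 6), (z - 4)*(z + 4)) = z + 4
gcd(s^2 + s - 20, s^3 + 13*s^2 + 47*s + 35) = s + 5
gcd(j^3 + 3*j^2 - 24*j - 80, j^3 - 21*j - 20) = j^2 - j - 20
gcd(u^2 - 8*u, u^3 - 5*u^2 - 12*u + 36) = 1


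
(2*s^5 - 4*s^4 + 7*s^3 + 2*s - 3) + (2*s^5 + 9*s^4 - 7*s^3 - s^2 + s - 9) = 4*s^5 + 5*s^4 - s^2 + 3*s - 12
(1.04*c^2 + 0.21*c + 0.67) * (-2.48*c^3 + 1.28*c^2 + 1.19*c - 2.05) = -2.5792*c^5 + 0.8104*c^4 - 0.1552*c^3 - 1.0245*c^2 + 0.3668*c - 1.3735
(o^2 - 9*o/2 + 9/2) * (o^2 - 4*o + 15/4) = o^4 - 17*o^3/2 + 105*o^2/4 - 279*o/8 + 135/8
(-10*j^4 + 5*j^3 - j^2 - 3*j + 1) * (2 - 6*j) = 60*j^5 - 50*j^4 + 16*j^3 + 16*j^2 - 12*j + 2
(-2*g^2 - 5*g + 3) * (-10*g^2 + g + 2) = 20*g^4 + 48*g^3 - 39*g^2 - 7*g + 6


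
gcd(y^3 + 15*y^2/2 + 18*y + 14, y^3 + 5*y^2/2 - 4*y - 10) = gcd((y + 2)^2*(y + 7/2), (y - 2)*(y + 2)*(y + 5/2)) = y + 2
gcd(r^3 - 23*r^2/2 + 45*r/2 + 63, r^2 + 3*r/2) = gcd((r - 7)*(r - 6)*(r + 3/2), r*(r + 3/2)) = r + 3/2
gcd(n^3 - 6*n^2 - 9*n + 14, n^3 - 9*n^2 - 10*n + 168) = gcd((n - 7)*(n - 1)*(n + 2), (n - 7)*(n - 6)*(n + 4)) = n - 7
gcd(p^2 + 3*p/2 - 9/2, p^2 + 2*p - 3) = p + 3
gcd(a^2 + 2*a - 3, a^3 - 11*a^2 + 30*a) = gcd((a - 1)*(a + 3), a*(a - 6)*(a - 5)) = 1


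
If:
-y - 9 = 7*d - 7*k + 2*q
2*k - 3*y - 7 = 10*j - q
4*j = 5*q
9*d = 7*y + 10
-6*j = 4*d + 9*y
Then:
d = 675/742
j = -2265/10388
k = 5476/2597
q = -453/2597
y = -1345/5194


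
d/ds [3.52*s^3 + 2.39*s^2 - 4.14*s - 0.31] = 10.56*s^2 + 4.78*s - 4.14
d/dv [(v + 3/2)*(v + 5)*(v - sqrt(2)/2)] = 3*v^2 - sqrt(2)*v + 13*v - 13*sqrt(2)/4 + 15/2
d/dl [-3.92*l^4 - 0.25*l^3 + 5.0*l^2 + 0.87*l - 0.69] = -15.68*l^3 - 0.75*l^2 + 10.0*l + 0.87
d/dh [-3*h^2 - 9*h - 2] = -6*h - 9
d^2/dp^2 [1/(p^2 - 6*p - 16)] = 2*(p^2 - 6*p - 4*(p - 3)^2 - 16)/(-p^2 + 6*p + 16)^3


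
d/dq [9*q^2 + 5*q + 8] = 18*q + 5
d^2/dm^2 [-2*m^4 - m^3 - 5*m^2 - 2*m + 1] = -24*m^2 - 6*m - 10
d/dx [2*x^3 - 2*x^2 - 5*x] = 6*x^2 - 4*x - 5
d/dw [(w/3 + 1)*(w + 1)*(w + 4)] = w^2 + 16*w/3 + 19/3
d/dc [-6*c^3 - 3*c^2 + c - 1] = -18*c^2 - 6*c + 1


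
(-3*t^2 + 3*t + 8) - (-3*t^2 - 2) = 3*t + 10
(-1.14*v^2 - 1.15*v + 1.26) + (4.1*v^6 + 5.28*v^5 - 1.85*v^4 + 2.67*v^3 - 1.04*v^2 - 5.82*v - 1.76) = 4.1*v^6 + 5.28*v^5 - 1.85*v^4 + 2.67*v^3 - 2.18*v^2 - 6.97*v - 0.5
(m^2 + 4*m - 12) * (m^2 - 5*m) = m^4 - m^3 - 32*m^2 + 60*m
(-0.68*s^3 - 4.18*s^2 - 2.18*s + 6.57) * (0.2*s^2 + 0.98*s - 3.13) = -0.136*s^5 - 1.5024*s^4 - 2.404*s^3 + 12.261*s^2 + 13.262*s - 20.5641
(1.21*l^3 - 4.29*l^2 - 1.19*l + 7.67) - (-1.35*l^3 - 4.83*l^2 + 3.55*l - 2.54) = 2.56*l^3 + 0.54*l^2 - 4.74*l + 10.21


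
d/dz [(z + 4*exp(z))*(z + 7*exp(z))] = 11*z*exp(z) + 2*z + 56*exp(2*z) + 11*exp(z)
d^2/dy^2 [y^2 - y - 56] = 2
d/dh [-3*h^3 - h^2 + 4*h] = -9*h^2 - 2*h + 4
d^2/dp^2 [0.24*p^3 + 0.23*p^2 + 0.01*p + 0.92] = 1.44*p + 0.46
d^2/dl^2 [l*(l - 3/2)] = 2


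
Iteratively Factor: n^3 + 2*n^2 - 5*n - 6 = (n - 2)*(n^2 + 4*n + 3) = (n - 2)*(n + 3)*(n + 1)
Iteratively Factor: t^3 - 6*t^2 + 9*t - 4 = (t - 4)*(t^2 - 2*t + 1) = (t - 4)*(t - 1)*(t - 1)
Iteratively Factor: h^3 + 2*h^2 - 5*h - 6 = (h + 1)*(h^2 + h - 6) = (h + 1)*(h + 3)*(h - 2)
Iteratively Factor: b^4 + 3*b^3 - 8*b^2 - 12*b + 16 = (b - 1)*(b^3 + 4*b^2 - 4*b - 16) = (b - 1)*(b + 2)*(b^2 + 2*b - 8) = (b - 1)*(b + 2)*(b + 4)*(b - 2)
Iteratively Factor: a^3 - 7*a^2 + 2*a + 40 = (a - 4)*(a^2 - 3*a - 10) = (a - 4)*(a + 2)*(a - 5)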